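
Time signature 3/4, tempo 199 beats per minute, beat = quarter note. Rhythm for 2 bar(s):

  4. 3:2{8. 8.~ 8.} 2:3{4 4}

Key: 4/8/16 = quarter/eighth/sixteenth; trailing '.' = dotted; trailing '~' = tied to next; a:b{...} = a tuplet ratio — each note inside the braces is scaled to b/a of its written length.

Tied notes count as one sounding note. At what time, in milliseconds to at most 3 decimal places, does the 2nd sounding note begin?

1. 0.0ms @ 0 + 452.261ms (3/2)
2. 452.261ms @ 3/2 + 150.754ms (1/2)
3. 603.015ms @ 2 + 301.508ms (1)
4. 904.523ms @ 3 + 452.261ms (3/2)
5. 1356.784ms @ 9/2 + 452.261ms (3/2)

note 2 onset = 3/2b = 452.261ms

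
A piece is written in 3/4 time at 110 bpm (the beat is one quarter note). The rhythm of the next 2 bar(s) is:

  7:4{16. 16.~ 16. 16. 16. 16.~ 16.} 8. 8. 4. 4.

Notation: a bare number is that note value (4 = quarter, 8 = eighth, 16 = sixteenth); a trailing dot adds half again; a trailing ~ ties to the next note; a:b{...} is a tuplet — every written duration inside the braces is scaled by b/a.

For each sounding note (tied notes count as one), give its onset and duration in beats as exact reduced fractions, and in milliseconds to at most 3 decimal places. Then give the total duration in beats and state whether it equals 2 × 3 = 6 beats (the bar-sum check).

1) 0.0ms=0b +116.883ms=3/14b
2) 116.883ms=3/14b +233.766ms=3/7b
3) 350.649ms=9/14b +116.883ms=3/14b
4) 467.532ms=6/7b +116.883ms=3/14b
5) 584.416ms=15/14b +233.766ms=3/7b
6) 818.182ms=3/2b +409.091ms=3/4b
7) 1227.273ms=9/4b +409.091ms=3/4b
8) 1636.364ms=3b +818.182ms=3/2b
9) 2454.545ms=9/2b +818.182ms=3/2b
Σ=6b of 6 (110bpm 3/4) — PASS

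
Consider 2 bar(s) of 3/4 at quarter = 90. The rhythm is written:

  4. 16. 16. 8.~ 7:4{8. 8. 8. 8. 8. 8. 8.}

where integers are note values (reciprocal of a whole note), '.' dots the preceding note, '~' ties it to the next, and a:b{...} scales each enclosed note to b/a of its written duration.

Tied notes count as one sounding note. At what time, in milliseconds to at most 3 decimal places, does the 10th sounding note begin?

1. 0.0ms @ 0 + 1000.0ms (3/2)
2. 1000.0ms @ 3/2 + 250.0ms (3/8)
3. 1250.0ms @ 15/8 + 250.0ms (3/8)
4. 1500.0ms @ 9/4 + 785.714ms (33/28)
5. 2285.714ms @ 24/7 + 285.714ms (3/7)
6. 2571.429ms @ 27/7 + 285.714ms (3/7)
7. 2857.143ms @ 30/7 + 285.714ms (3/7)
8. 3142.857ms @ 33/7 + 285.714ms (3/7)
9. 3428.571ms @ 36/7 + 285.714ms (3/7)
10. 3714.286ms @ 39/7 + 285.714ms (3/7)

note 10 onset = 39/7b = 3714.286ms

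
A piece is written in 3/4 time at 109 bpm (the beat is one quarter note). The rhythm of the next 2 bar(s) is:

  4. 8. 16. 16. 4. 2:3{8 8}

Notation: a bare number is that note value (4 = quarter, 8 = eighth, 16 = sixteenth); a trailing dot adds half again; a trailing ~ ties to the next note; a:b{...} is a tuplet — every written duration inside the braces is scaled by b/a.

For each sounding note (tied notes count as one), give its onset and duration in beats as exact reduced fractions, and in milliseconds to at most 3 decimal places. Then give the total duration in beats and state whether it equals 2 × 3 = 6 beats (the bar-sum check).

1) 0.0ms=0b +825.688ms=3/2b
2) 825.688ms=3/2b +412.844ms=3/4b
3) 1238.532ms=9/4b +206.422ms=3/8b
4) 1444.954ms=21/8b +206.422ms=3/8b
5) 1651.376ms=3b +825.688ms=3/2b
6) 2477.064ms=9/2b +412.844ms=3/4b
7) 2889.908ms=21/4b +412.844ms=3/4b
Σ=6b of 6 (109bpm 3/4) — PASS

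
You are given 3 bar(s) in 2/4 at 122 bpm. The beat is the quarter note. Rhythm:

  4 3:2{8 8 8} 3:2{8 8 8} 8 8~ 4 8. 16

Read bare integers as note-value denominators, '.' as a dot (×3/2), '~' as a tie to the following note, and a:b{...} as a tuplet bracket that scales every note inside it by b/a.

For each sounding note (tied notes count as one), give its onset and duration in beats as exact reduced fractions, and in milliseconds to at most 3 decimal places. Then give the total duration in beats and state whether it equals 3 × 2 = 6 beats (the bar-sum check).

1) 0.0ms=0b +491.803ms=1b
2) 491.803ms=1b +163.934ms=1/3b
3) 655.738ms=4/3b +163.934ms=1/3b
4) 819.672ms=5/3b +163.934ms=1/3b
5) 983.607ms=2b +163.934ms=1/3b
6) 1147.541ms=7/3b +163.934ms=1/3b
7) 1311.475ms=8/3b +163.934ms=1/3b
8) 1475.41ms=3b +245.902ms=1/2b
9) 1721.311ms=7/2b +737.705ms=3/2b
10) 2459.016ms=5b +368.852ms=3/4b
11) 2827.869ms=23/4b +122.951ms=1/4b
Σ=6b of 6 (122bpm 2/4) — PASS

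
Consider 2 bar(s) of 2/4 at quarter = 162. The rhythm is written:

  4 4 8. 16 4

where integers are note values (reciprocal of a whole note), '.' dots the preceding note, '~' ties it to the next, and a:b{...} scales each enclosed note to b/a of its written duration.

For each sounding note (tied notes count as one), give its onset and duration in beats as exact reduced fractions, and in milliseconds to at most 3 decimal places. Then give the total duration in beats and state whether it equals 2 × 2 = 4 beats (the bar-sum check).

1) 0.0ms=0b +370.37ms=1b
2) 370.37ms=1b +370.37ms=1b
3) 740.741ms=2b +277.778ms=3/4b
4) 1018.519ms=11/4b +92.593ms=1/4b
5) 1111.111ms=3b +370.37ms=1b
Σ=4b of 4 (162bpm 2/4) — PASS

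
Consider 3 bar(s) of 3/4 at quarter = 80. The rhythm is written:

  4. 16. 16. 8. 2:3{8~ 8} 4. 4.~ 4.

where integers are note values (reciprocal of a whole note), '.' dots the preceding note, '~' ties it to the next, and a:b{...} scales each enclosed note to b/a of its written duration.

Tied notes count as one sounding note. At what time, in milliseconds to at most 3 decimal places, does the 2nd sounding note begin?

1. 0.0ms @ 0 + 1125.0ms (3/2)
2. 1125.0ms @ 3/2 + 281.25ms (3/8)
3. 1406.25ms @ 15/8 + 281.25ms (3/8)
4. 1687.5ms @ 9/4 + 562.5ms (3/4)
5. 2250.0ms @ 3 + 1125.0ms (3/2)
6. 3375.0ms @ 9/2 + 1125.0ms (3/2)
7. 4500.0ms @ 6 + 2250.0ms (3)

note 2 onset = 3/2b = 1125.0ms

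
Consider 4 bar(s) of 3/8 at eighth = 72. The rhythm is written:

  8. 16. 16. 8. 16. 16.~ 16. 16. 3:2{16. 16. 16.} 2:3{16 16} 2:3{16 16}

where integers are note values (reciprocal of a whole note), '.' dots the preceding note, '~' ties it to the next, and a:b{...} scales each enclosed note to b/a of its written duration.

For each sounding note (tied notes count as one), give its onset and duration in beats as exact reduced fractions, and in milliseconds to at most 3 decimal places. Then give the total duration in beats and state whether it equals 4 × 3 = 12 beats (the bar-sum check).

1) 0.0ms=0b +1250.0ms=3/2b
2) 1250.0ms=3/2b +625.0ms=3/4b
3) 1875.0ms=9/4b +625.0ms=3/4b
4) 2500.0ms=3b +1250.0ms=3/2b
5) 3750.0ms=9/2b +625.0ms=3/4b
6) 4375.0ms=21/4b +1250.0ms=3/2b
7) 5625.0ms=27/4b +625.0ms=3/4b
8) 6250.0ms=15/2b +416.667ms=1/2b
9) 6666.667ms=8b +416.667ms=1/2b
10) 7083.333ms=17/2b +416.667ms=1/2b
11) 7500.0ms=9b +625.0ms=3/4b
12) 8125.0ms=39/4b +625.0ms=3/4b
13) 8750.0ms=21/2b +625.0ms=3/4b
14) 9375.0ms=45/4b +625.0ms=3/4b
Σ=12b of 12 (72bpm 3/8) — PASS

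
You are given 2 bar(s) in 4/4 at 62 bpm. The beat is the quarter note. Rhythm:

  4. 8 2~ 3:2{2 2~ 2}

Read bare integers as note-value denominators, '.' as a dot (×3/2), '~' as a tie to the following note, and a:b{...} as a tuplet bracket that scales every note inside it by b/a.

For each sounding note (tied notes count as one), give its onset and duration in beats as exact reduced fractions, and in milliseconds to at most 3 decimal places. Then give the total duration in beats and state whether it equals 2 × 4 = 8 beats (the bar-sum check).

1) 0.0ms=0b +1451.613ms=3/2b
2) 1451.613ms=3/2b +483.871ms=1/2b
3) 1935.484ms=2b +3225.806ms=10/3b
4) 5161.29ms=16/3b +2580.645ms=8/3b
Σ=8b of 8 (62bpm 4/4) — PASS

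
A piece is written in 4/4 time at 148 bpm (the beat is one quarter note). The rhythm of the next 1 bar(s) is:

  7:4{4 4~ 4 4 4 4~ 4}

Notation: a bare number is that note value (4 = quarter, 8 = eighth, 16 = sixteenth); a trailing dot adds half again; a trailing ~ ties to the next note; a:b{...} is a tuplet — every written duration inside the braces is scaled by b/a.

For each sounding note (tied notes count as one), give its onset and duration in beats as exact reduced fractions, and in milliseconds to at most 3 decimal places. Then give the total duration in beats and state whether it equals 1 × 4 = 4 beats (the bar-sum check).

1) 0.0ms=0b +231.66ms=4/7b
2) 231.66ms=4/7b +463.32ms=8/7b
3) 694.981ms=12/7b +231.66ms=4/7b
4) 926.641ms=16/7b +231.66ms=4/7b
5) 1158.301ms=20/7b +463.32ms=8/7b
Σ=4b of 4 (148bpm 4/4) — PASS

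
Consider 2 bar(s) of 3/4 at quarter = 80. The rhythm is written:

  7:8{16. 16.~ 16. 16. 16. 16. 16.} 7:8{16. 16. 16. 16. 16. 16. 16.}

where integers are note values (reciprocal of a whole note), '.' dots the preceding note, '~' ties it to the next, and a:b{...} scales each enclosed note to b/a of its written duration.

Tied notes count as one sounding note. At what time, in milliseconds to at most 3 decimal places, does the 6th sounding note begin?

1. 0.0ms @ 0 + 321.429ms (3/7)
2. 321.429ms @ 3/7 + 642.857ms (6/7)
3. 964.286ms @ 9/7 + 321.429ms (3/7)
4. 1285.714ms @ 12/7 + 321.429ms (3/7)
5. 1607.143ms @ 15/7 + 321.429ms (3/7)
6. 1928.571ms @ 18/7 + 321.429ms (3/7)
7. 2250.0ms @ 3 + 321.429ms (3/7)
8. 2571.429ms @ 24/7 + 321.429ms (3/7)
9. 2892.857ms @ 27/7 + 321.429ms (3/7)
10. 3214.286ms @ 30/7 + 321.429ms (3/7)
11. 3535.714ms @ 33/7 + 321.429ms (3/7)
12. 3857.143ms @ 36/7 + 321.429ms (3/7)
13. 4178.571ms @ 39/7 + 321.429ms (3/7)

note 6 onset = 18/7b = 1928.571ms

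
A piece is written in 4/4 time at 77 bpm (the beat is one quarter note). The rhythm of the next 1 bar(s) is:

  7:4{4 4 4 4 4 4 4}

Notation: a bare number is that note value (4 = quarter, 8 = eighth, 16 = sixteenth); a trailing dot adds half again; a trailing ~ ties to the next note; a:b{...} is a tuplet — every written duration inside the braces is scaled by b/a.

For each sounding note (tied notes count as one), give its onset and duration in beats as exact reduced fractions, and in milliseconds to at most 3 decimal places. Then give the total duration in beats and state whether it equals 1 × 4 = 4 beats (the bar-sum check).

1) 0.0ms=0b +445.269ms=4/7b
2) 445.269ms=4/7b +445.269ms=4/7b
3) 890.538ms=8/7b +445.269ms=4/7b
4) 1335.807ms=12/7b +445.269ms=4/7b
5) 1781.076ms=16/7b +445.269ms=4/7b
6) 2226.345ms=20/7b +445.269ms=4/7b
7) 2671.614ms=24/7b +445.269ms=4/7b
Σ=4b of 4 (77bpm 4/4) — PASS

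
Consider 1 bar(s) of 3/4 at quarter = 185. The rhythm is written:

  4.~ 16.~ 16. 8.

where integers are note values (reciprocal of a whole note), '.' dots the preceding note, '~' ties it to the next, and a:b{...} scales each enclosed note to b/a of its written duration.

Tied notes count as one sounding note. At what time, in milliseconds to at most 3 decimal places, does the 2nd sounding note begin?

1. 0.0ms @ 0 + 729.73ms (9/4)
2. 729.73ms @ 9/4 + 243.243ms (3/4)

note 2 onset = 9/4b = 729.73ms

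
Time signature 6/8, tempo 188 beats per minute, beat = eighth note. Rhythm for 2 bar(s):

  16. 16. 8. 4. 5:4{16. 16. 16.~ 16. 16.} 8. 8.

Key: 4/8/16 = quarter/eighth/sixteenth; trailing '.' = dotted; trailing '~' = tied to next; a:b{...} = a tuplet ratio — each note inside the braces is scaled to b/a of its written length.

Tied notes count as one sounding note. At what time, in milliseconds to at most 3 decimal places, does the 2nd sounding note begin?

1. 0.0ms @ 0 + 239.362ms (3/4)
2. 239.362ms @ 3/4 + 239.362ms (3/4)
3. 478.723ms @ 3/2 + 478.723ms (3/2)
4. 957.447ms @ 3 + 957.447ms (3)
5. 1914.894ms @ 6 + 191.489ms (3/5)
6. 2106.383ms @ 33/5 + 191.489ms (3/5)
7. 2297.872ms @ 36/5 + 382.979ms (6/5)
8. 2680.851ms @ 42/5 + 191.489ms (3/5)
9. 2872.34ms @ 9 + 478.723ms (3/2)
10. 3351.064ms @ 21/2 + 478.723ms (3/2)

note 2 onset = 3/4b = 239.362ms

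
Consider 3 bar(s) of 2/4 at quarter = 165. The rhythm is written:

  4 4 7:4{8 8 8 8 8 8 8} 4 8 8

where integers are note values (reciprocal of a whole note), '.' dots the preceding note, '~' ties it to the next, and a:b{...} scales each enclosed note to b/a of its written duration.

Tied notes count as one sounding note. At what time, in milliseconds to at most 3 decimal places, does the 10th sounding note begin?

note 10 onset = 4b = 1454.545ms

1. 0.0ms @ 0 + 363.636ms (1)
2. 363.636ms @ 1 + 363.636ms (1)
3. 727.273ms @ 2 + 103.896ms (2/7)
4. 831.169ms @ 16/7 + 103.896ms (2/7)
5. 935.065ms @ 18/7 + 103.896ms (2/7)
6. 1038.961ms @ 20/7 + 103.896ms (2/7)
7. 1142.857ms @ 22/7 + 103.896ms (2/7)
8. 1246.753ms @ 24/7 + 103.896ms (2/7)
9. 1350.649ms @ 26/7 + 103.896ms (2/7)
10. 1454.545ms @ 4 + 363.636ms (1)
11. 1818.182ms @ 5 + 181.818ms (1/2)
12. 2000.0ms @ 11/2 + 181.818ms (1/2)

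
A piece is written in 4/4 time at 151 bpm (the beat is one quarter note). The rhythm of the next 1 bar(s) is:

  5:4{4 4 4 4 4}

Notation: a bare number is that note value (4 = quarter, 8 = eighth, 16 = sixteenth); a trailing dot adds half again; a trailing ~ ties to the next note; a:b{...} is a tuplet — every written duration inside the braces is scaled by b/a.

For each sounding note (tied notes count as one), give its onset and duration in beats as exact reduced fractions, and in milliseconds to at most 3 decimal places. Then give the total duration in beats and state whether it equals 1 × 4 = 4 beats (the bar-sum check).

1) 0.0ms=0b +317.881ms=4/5b
2) 317.881ms=4/5b +317.881ms=4/5b
3) 635.762ms=8/5b +317.881ms=4/5b
4) 953.642ms=12/5b +317.881ms=4/5b
5) 1271.523ms=16/5b +317.881ms=4/5b
Σ=4b of 4 (151bpm 4/4) — PASS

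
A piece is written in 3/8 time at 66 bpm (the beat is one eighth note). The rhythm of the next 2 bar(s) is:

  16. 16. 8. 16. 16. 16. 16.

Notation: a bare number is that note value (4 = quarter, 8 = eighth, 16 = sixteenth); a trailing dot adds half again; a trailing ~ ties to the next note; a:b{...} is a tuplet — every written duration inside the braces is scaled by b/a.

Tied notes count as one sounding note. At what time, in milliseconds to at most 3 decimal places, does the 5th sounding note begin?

1. 0.0ms @ 0 + 681.818ms (3/4)
2. 681.818ms @ 3/4 + 681.818ms (3/4)
3. 1363.636ms @ 3/2 + 1363.636ms (3/2)
4. 2727.273ms @ 3 + 681.818ms (3/4)
5. 3409.091ms @ 15/4 + 681.818ms (3/4)
6. 4090.909ms @ 9/2 + 681.818ms (3/4)
7. 4772.727ms @ 21/4 + 681.818ms (3/4)

note 5 onset = 15/4b = 3409.091ms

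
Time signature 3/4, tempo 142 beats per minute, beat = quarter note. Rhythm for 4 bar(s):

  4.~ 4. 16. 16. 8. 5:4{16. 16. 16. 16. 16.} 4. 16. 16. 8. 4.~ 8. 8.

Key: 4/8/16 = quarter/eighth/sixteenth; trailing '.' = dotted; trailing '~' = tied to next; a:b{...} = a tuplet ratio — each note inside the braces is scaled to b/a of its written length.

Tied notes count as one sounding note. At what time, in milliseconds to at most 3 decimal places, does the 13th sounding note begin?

note 13 onset = 33/4b = 3485.915ms

1. 0.0ms @ 0 + 1267.606ms (3)
2. 1267.606ms @ 3 + 158.451ms (3/8)
3. 1426.056ms @ 27/8 + 158.451ms (3/8)
4. 1584.507ms @ 15/4 + 316.901ms (3/4)
5. 1901.408ms @ 9/2 + 126.761ms (3/10)
6. 2028.169ms @ 24/5 + 126.761ms (3/10)
7. 2154.93ms @ 51/10 + 126.761ms (3/10)
8. 2281.69ms @ 27/5 + 126.761ms (3/10)
9. 2408.451ms @ 57/10 + 126.761ms (3/10)
10. 2535.211ms @ 6 + 633.803ms (3/2)
11. 3169.014ms @ 15/2 + 158.451ms (3/8)
12. 3327.465ms @ 63/8 + 158.451ms (3/8)
13. 3485.915ms @ 33/4 + 316.901ms (3/4)
14. 3802.817ms @ 9 + 950.704ms (9/4)
15. 4753.521ms @ 45/4 + 316.901ms (3/4)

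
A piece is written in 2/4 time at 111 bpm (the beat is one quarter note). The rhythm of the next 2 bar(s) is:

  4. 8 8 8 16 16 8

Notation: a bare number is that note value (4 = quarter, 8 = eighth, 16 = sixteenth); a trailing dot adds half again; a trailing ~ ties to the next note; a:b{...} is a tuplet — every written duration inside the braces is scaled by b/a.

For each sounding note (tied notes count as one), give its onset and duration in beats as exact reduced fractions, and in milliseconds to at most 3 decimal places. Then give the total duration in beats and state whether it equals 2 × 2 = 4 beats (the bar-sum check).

1) 0.0ms=0b +810.811ms=3/2b
2) 810.811ms=3/2b +270.27ms=1/2b
3) 1081.081ms=2b +270.27ms=1/2b
4) 1351.351ms=5/2b +270.27ms=1/2b
5) 1621.622ms=3b +135.135ms=1/4b
6) 1756.757ms=13/4b +135.135ms=1/4b
7) 1891.892ms=7/2b +270.27ms=1/2b
Σ=4b of 4 (111bpm 2/4) — PASS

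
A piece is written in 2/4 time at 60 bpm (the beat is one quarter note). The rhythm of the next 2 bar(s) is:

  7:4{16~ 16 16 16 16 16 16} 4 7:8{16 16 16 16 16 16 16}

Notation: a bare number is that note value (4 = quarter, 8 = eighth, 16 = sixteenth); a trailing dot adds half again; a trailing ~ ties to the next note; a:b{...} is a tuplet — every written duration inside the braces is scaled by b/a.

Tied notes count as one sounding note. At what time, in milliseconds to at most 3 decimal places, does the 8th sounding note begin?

note 8 onset = 2b = 2000.0ms

1. 0.0ms @ 0 + 285.714ms (2/7)
2. 285.714ms @ 2/7 + 142.857ms (1/7)
3. 428.571ms @ 3/7 + 142.857ms (1/7)
4. 571.429ms @ 4/7 + 142.857ms (1/7)
5. 714.286ms @ 5/7 + 142.857ms (1/7)
6. 857.143ms @ 6/7 + 142.857ms (1/7)
7. 1000.0ms @ 1 + 1000.0ms (1)
8. 2000.0ms @ 2 + 285.714ms (2/7)
9. 2285.714ms @ 16/7 + 285.714ms (2/7)
10. 2571.429ms @ 18/7 + 285.714ms (2/7)
11. 2857.143ms @ 20/7 + 285.714ms (2/7)
12. 3142.857ms @ 22/7 + 285.714ms (2/7)
13. 3428.571ms @ 24/7 + 285.714ms (2/7)
14. 3714.286ms @ 26/7 + 285.714ms (2/7)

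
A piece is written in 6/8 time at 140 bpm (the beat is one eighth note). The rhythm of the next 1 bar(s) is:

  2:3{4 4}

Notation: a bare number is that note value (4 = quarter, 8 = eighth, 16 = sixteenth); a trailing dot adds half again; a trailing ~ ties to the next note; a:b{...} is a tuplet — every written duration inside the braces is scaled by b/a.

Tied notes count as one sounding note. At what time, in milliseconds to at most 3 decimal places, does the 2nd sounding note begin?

1. 0.0ms @ 0 + 1285.714ms (3)
2. 1285.714ms @ 3 + 1285.714ms (3)

note 2 onset = 3b = 1285.714ms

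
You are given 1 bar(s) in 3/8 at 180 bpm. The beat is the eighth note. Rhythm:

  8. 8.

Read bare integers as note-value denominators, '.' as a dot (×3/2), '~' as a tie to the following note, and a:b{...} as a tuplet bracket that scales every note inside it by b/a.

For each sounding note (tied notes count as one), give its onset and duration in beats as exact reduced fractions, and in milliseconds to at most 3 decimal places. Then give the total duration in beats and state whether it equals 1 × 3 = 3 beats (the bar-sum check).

1) 0.0ms=0b +500.0ms=3/2b
2) 500.0ms=3/2b +500.0ms=3/2b
Σ=3b of 3 (180bpm 3/8) — PASS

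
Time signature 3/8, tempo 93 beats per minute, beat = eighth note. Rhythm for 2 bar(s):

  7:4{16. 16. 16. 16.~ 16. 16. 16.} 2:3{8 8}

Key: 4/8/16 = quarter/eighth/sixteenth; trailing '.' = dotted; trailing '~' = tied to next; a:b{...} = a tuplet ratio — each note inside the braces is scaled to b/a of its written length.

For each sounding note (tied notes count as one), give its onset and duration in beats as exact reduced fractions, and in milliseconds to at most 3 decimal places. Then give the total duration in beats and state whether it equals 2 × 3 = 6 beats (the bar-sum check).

1) 0.0ms=0b +276.498ms=3/7b
2) 276.498ms=3/7b +276.498ms=3/7b
3) 552.995ms=6/7b +276.498ms=3/7b
4) 829.493ms=9/7b +552.995ms=6/7b
5) 1382.488ms=15/7b +276.498ms=3/7b
6) 1658.986ms=18/7b +276.498ms=3/7b
7) 1935.484ms=3b +967.742ms=3/2b
8) 2903.226ms=9/2b +967.742ms=3/2b
Σ=6b of 6 (93bpm 3/8) — PASS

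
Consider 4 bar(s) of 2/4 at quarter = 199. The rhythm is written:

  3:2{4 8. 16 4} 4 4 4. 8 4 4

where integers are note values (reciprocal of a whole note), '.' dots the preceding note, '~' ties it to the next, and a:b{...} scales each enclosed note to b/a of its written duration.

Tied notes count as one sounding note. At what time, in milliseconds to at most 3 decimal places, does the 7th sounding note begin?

note 7 onset = 4b = 1206.03ms

1. 0.0ms @ 0 + 201.005ms (2/3)
2. 201.005ms @ 2/3 + 150.754ms (1/2)
3. 351.759ms @ 7/6 + 50.251ms (1/6)
4. 402.01ms @ 4/3 + 201.005ms (2/3)
5. 603.015ms @ 2 + 301.508ms (1)
6. 904.523ms @ 3 + 301.508ms (1)
7. 1206.03ms @ 4 + 452.261ms (3/2)
8. 1658.291ms @ 11/2 + 150.754ms (1/2)
9. 1809.045ms @ 6 + 301.508ms (1)
10. 2110.553ms @ 7 + 301.508ms (1)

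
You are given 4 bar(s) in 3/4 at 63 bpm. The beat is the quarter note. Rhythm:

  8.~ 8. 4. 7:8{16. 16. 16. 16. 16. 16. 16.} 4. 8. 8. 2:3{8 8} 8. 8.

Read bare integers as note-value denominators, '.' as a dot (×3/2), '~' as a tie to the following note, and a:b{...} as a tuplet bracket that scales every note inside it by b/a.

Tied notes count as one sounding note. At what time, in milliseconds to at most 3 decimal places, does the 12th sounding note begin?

1. 0.0ms @ 0 + 1428.571ms (3/2)
2. 1428.571ms @ 3/2 + 1428.571ms (3/2)
3. 2857.143ms @ 3 + 408.163ms (3/7)
4. 3265.306ms @ 24/7 + 408.163ms (3/7)
5. 3673.469ms @ 27/7 + 408.163ms (3/7)
6. 4081.633ms @ 30/7 + 408.163ms (3/7)
7. 4489.796ms @ 33/7 + 408.163ms (3/7)
8. 4897.959ms @ 36/7 + 408.163ms (3/7)
9. 5306.122ms @ 39/7 + 408.163ms (3/7)
10. 5714.286ms @ 6 + 1428.571ms (3/2)
11. 7142.857ms @ 15/2 + 714.286ms (3/4)
12. 7857.143ms @ 33/4 + 714.286ms (3/4)
13. 8571.429ms @ 9 + 714.286ms (3/4)
14. 9285.714ms @ 39/4 + 714.286ms (3/4)
15. 10000.0ms @ 21/2 + 714.286ms (3/4)
16. 10714.286ms @ 45/4 + 714.286ms (3/4)

note 12 onset = 33/4b = 7857.143ms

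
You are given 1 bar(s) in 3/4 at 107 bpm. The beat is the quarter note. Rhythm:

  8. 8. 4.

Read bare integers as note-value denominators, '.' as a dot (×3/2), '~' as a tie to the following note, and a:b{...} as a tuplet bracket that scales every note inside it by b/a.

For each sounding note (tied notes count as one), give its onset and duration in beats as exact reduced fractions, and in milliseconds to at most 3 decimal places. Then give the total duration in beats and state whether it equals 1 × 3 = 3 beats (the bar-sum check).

1) 0.0ms=0b +420.561ms=3/4b
2) 420.561ms=3/4b +420.561ms=3/4b
3) 841.121ms=3/2b +841.121ms=3/2b
Σ=3b of 3 (107bpm 3/4) — PASS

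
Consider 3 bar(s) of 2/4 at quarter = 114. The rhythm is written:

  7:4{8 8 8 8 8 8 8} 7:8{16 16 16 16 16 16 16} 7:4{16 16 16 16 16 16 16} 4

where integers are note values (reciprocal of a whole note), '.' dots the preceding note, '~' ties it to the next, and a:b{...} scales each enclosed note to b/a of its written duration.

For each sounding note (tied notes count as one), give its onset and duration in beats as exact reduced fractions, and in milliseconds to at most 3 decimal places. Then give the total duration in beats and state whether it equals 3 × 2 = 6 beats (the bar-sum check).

1) 0.0ms=0b +150.376ms=2/7b
2) 150.376ms=2/7b +150.376ms=2/7b
3) 300.752ms=4/7b +150.376ms=2/7b
4) 451.128ms=6/7b +150.376ms=2/7b
5) 601.504ms=8/7b +150.376ms=2/7b
6) 751.88ms=10/7b +150.376ms=2/7b
7) 902.256ms=12/7b +150.376ms=2/7b
8) 1052.632ms=2b +150.376ms=2/7b
9) 1203.008ms=16/7b +150.376ms=2/7b
10) 1353.383ms=18/7b +150.376ms=2/7b
11) 1503.759ms=20/7b +150.376ms=2/7b
12) 1654.135ms=22/7b +150.376ms=2/7b
13) 1804.511ms=24/7b +150.376ms=2/7b
14) 1954.887ms=26/7b +150.376ms=2/7b
15) 2105.263ms=4b +75.188ms=1/7b
16) 2180.451ms=29/7b +75.188ms=1/7b
17) 2255.639ms=30/7b +75.188ms=1/7b
18) 2330.827ms=31/7b +75.188ms=1/7b
19) 2406.015ms=32/7b +75.188ms=1/7b
20) 2481.203ms=33/7b +75.188ms=1/7b
21) 2556.391ms=34/7b +75.188ms=1/7b
22) 2631.579ms=5b +526.316ms=1b
Σ=6b of 6 (114bpm 2/4) — PASS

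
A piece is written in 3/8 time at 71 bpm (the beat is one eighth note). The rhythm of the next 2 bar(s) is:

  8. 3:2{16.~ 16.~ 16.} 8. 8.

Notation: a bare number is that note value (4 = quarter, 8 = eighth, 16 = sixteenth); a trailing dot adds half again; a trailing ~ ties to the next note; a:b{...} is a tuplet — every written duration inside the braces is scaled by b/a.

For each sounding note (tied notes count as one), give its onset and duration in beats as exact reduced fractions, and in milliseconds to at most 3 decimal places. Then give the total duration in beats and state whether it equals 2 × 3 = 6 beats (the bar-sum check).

1) 0.0ms=0b +1267.606ms=3/2b
2) 1267.606ms=3/2b +1267.606ms=3/2b
3) 2535.211ms=3b +1267.606ms=3/2b
4) 3802.817ms=9/2b +1267.606ms=3/2b
Σ=6b of 6 (71bpm 3/8) — PASS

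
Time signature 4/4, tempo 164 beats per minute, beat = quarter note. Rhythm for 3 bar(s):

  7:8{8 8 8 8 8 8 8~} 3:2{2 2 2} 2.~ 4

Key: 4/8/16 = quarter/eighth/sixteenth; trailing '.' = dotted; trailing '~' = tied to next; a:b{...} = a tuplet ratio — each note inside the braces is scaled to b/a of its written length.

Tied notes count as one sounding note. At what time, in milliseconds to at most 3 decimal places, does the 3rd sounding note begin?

1. 0.0ms @ 0 + 209.059ms (4/7)
2. 209.059ms @ 4/7 + 209.059ms (4/7)
3. 418.118ms @ 8/7 + 209.059ms (4/7)
4. 627.178ms @ 12/7 + 209.059ms (4/7)
5. 836.237ms @ 16/7 + 209.059ms (4/7)
6. 1045.296ms @ 20/7 + 209.059ms (4/7)
7. 1254.355ms @ 24/7 + 696.864ms (40/21)
8. 1951.22ms @ 16/3 + 487.805ms (4/3)
9. 2439.024ms @ 20/3 + 487.805ms (4/3)
10. 2926.829ms @ 8 + 1463.415ms (4)

note 3 onset = 8/7b = 418.118ms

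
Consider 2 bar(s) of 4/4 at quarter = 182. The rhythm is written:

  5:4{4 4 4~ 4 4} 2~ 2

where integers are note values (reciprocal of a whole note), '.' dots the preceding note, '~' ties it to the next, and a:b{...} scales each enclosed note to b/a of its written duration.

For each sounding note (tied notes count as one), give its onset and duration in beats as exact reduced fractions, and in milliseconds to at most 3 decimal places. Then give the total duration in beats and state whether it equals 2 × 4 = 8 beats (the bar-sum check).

1) 0.0ms=0b +263.736ms=4/5b
2) 263.736ms=4/5b +263.736ms=4/5b
3) 527.473ms=8/5b +527.473ms=8/5b
4) 1054.945ms=16/5b +263.736ms=4/5b
5) 1318.681ms=4b +1318.681ms=4b
Σ=8b of 8 (182bpm 4/4) — PASS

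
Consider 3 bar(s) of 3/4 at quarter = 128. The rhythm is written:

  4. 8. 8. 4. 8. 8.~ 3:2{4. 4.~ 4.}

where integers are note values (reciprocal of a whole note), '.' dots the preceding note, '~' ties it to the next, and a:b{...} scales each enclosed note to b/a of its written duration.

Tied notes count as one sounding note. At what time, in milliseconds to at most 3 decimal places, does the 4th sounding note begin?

1. 0.0ms @ 0 + 703.125ms (3/2)
2. 703.125ms @ 3/2 + 351.562ms (3/4)
3. 1054.688ms @ 9/4 + 351.562ms (3/4)
4. 1406.25ms @ 3 + 703.125ms (3/2)
5. 2109.375ms @ 9/2 + 351.562ms (3/4)
6. 2460.938ms @ 21/4 + 820.312ms (7/4)
7. 3281.25ms @ 7 + 937.5ms (2)

note 4 onset = 3b = 1406.25ms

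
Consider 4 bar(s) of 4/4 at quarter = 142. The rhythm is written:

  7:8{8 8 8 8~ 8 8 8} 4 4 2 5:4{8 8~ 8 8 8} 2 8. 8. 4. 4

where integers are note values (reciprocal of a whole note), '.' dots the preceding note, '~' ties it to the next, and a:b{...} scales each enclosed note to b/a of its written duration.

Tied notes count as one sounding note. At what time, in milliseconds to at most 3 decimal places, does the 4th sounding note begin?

1. 0.0ms @ 0 + 241.449ms (4/7)
2. 241.449ms @ 4/7 + 241.449ms (4/7)
3. 482.897ms @ 8/7 + 241.449ms (4/7)
4. 724.346ms @ 12/7 + 482.897ms (8/7)
5. 1207.243ms @ 20/7 + 241.449ms (4/7)
6. 1448.692ms @ 24/7 + 241.449ms (4/7)
7. 1690.141ms @ 4 + 422.535ms (1)
8. 2112.676ms @ 5 + 422.535ms (1)
9. 2535.211ms @ 6 + 845.07ms (2)
10. 3380.282ms @ 8 + 169.014ms (2/5)
11. 3549.296ms @ 42/5 + 338.028ms (4/5)
12. 3887.324ms @ 46/5 + 169.014ms (2/5)
13. 4056.338ms @ 48/5 + 169.014ms (2/5)
14. 4225.352ms @ 10 + 845.07ms (2)
15. 5070.423ms @ 12 + 316.901ms (3/4)
16. 5387.324ms @ 51/4 + 316.901ms (3/4)
17. 5704.225ms @ 27/2 + 633.803ms (3/2)
18. 6338.028ms @ 15 + 422.535ms (1)

note 4 onset = 12/7b = 724.346ms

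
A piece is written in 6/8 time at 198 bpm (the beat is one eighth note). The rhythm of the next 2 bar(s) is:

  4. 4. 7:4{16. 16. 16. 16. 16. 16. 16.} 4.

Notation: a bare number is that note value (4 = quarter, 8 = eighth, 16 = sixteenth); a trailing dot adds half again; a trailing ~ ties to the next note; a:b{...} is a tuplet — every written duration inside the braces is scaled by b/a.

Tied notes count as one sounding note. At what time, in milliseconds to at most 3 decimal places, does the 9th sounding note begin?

1. 0.0ms @ 0 + 909.091ms (3)
2. 909.091ms @ 3 + 909.091ms (3)
3. 1818.182ms @ 6 + 129.87ms (3/7)
4. 1948.052ms @ 45/7 + 129.87ms (3/7)
5. 2077.922ms @ 48/7 + 129.87ms (3/7)
6. 2207.792ms @ 51/7 + 129.87ms (3/7)
7. 2337.662ms @ 54/7 + 129.87ms (3/7)
8. 2467.532ms @ 57/7 + 129.87ms (3/7)
9. 2597.403ms @ 60/7 + 129.87ms (3/7)
10. 2727.273ms @ 9 + 909.091ms (3)

note 9 onset = 60/7b = 2597.403ms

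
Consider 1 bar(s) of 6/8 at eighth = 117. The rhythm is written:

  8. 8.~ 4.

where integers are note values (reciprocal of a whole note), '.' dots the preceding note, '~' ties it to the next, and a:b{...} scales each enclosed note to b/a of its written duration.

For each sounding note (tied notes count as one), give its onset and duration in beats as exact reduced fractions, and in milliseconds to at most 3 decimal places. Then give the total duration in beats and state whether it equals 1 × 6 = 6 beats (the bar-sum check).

1) 0.0ms=0b +769.231ms=3/2b
2) 769.231ms=3/2b +2307.692ms=9/2b
Σ=6b of 6 (117bpm 6/8) — PASS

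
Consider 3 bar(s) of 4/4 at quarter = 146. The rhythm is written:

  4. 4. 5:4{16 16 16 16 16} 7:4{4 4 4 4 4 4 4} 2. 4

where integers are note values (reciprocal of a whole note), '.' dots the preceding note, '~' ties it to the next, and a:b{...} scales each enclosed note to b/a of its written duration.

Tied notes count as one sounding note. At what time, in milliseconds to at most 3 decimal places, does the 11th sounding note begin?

1. 0.0ms @ 0 + 616.438ms (3/2)
2. 616.438ms @ 3/2 + 616.438ms (3/2)
3. 1232.877ms @ 3 + 82.192ms (1/5)
4. 1315.068ms @ 16/5 + 82.192ms (1/5)
5. 1397.26ms @ 17/5 + 82.192ms (1/5)
6. 1479.452ms @ 18/5 + 82.192ms (1/5)
7. 1561.644ms @ 19/5 + 82.192ms (1/5)
8. 1643.836ms @ 4 + 234.834ms (4/7)
9. 1878.669ms @ 32/7 + 234.834ms (4/7)
10. 2113.503ms @ 36/7 + 234.834ms (4/7)
11. 2348.337ms @ 40/7 + 234.834ms (4/7)
12. 2583.17ms @ 44/7 + 234.834ms (4/7)
13. 2818.004ms @ 48/7 + 234.834ms (4/7)
14. 3052.838ms @ 52/7 + 234.834ms (4/7)
15. 3287.671ms @ 8 + 1232.877ms (3)
16. 4520.548ms @ 11 + 410.959ms (1)

note 11 onset = 40/7b = 2348.337ms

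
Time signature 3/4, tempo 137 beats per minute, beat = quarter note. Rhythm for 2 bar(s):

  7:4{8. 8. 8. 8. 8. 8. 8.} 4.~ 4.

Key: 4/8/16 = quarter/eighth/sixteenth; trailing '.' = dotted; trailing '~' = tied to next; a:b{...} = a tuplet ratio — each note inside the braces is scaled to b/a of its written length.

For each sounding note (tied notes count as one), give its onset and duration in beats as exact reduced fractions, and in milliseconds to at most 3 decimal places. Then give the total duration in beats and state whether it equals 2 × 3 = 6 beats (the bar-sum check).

1) 0.0ms=0b +187.696ms=3/7b
2) 187.696ms=3/7b +187.696ms=3/7b
3) 375.391ms=6/7b +187.696ms=3/7b
4) 563.087ms=9/7b +187.696ms=3/7b
5) 750.782ms=12/7b +187.696ms=3/7b
6) 938.478ms=15/7b +187.696ms=3/7b
7) 1126.173ms=18/7b +187.696ms=3/7b
8) 1313.869ms=3b +1313.869ms=3b
Σ=6b of 6 (137bpm 3/4) — PASS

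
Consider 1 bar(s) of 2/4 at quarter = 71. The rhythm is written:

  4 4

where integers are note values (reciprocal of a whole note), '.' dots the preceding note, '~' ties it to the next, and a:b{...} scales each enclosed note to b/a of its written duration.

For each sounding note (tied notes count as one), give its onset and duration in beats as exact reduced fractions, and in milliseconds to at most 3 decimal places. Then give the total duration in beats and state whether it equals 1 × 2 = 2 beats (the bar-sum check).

1) 0.0ms=0b +845.07ms=1b
2) 845.07ms=1b +845.07ms=1b
Σ=2b of 2 (71bpm 2/4) — PASS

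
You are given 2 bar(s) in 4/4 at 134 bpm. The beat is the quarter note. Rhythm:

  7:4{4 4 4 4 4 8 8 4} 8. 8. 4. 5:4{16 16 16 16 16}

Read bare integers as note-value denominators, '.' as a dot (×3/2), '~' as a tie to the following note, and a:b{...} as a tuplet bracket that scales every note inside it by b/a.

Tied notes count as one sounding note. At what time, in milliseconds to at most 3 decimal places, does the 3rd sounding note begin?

1. 0.0ms @ 0 + 255.864ms (4/7)
2. 255.864ms @ 4/7 + 255.864ms (4/7)
3. 511.727ms @ 8/7 + 255.864ms (4/7)
4. 767.591ms @ 12/7 + 255.864ms (4/7)
5. 1023.454ms @ 16/7 + 255.864ms (4/7)
6. 1279.318ms @ 20/7 + 127.932ms (2/7)
7. 1407.249ms @ 22/7 + 127.932ms (2/7)
8. 1535.181ms @ 24/7 + 255.864ms (4/7)
9. 1791.045ms @ 4 + 335.821ms (3/4)
10. 2126.866ms @ 19/4 + 335.821ms (3/4)
11. 2462.687ms @ 11/2 + 671.642ms (3/2)
12. 3134.328ms @ 7 + 89.552ms (1/5)
13. 3223.881ms @ 36/5 + 89.552ms (1/5)
14. 3313.433ms @ 37/5 + 89.552ms (1/5)
15. 3402.985ms @ 38/5 + 89.552ms (1/5)
16. 3492.537ms @ 39/5 + 89.552ms (1/5)

note 3 onset = 8/7b = 511.727ms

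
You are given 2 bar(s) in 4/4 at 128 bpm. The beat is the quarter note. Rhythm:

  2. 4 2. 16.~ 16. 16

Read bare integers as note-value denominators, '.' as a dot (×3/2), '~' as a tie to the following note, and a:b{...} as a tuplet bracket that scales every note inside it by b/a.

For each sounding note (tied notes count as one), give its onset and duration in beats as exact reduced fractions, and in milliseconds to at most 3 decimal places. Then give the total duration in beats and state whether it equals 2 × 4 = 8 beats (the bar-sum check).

1) 0.0ms=0b +1406.25ms=3b
2) 1406.25ms=3b +468.75ms=1b
3) 1875.0ms=4b +1406.25ms=3b
4) 3281.25ms=7b +351.562ms=3/4b
5) 3632.812ms=31/4b +117.188ms=1/4b
Σ=8b of 8 (128bpm 4/4) — PASS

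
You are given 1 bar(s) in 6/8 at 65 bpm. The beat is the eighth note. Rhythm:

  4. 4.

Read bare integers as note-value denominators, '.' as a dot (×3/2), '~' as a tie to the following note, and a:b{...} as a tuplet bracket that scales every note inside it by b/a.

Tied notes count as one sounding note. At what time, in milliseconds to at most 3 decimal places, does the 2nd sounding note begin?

1. 0.0ms @ 0 + 2769.231ms (3)
2. 2769.231ms @ 3 + 2769.231ms (3)

note 2 onset = 3b = 2769.231ms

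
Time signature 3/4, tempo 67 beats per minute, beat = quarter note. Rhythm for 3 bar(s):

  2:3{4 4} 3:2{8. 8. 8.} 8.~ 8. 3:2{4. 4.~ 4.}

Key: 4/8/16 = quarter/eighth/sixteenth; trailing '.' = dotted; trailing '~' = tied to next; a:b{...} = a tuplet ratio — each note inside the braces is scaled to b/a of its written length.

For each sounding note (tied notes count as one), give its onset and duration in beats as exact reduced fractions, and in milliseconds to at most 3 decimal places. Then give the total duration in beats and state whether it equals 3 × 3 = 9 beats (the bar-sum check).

1) 0.0ms=0b +1343.284ms=3/2b
2) 1343.284ms=3/2b +1343.284ms=3/2b
3) 2686.567ms=3b +447.761ms=1/2b
4) 3134.328ms=7/2b +447.761ms=1/2b
5) 3582.09ms=4b +447.761ms=1/2b
6) 4029.851ms=9/2b +1343.284ms=3/2b
7) 5373.134ms=6b +895.522ms=1b
8) 6268.657ms=7b +1791.045ms=2b
Σ=9b of 9 (67bpm 3/4) — PASS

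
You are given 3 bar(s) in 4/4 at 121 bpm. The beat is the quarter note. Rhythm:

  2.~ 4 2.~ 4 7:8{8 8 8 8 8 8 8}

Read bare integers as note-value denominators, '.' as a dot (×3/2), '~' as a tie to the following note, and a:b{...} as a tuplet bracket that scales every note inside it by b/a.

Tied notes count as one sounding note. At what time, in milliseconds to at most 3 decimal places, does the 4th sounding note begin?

note 4 onset = 60/7b = 4250.295ms

1. 0.0ms @ 0 + 1983.471ms (4)
2. 1983.471ms @ 4 + 1983.471ms (4)
3. 3966.942ms @ 8 + 283.353ms (4/7)
4. 4250.295ms @ 60/7 + 283.353ms (4/7)
5. 4533.648ms @ 64/7 + 283.353ms (4/7)
6. 4817.001ms @ 68/7 + 283.353ms (4/7)
7. 5100.354ms @ 72/7 + 283.353ms (4/7)
8. 5383.707ms @ 76/7 + 283.353ms (4/7)
9. 5667.06ms @ 80/7 + 283.353ms (4/7)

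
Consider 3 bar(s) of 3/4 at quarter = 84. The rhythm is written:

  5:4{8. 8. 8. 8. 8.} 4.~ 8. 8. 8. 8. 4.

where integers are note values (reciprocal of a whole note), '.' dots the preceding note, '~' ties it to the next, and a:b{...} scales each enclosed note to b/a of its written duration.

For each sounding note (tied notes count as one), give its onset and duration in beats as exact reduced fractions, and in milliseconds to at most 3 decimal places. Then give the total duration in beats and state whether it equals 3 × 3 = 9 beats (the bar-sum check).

1) 0.0ms=0b +428.571ms=3/5b
2) 428.571ms=3/5b +428.571ms=3/5b
3) 857.143ms=6/5b +428.571ms=3/5b
4) 1285.714ms=9/5b +428.571ms=3/5b
5) 1714.286ms=12/5b +428.571ms=3/5b
6) 2142.857ms=3b +1607.143ms=9/4b
7) 3750.0ms=21/4b +535.714ms=3/4b
8) 4285.714ms=6b +535.714ms=3/4b
9) 4821.429ms=27/4b +535.714ms=3/4b
10) 5357.143ms=15/2b +1071.429ms=3/2b
Σ=9b of 9 (84bpm 3/4) — PASS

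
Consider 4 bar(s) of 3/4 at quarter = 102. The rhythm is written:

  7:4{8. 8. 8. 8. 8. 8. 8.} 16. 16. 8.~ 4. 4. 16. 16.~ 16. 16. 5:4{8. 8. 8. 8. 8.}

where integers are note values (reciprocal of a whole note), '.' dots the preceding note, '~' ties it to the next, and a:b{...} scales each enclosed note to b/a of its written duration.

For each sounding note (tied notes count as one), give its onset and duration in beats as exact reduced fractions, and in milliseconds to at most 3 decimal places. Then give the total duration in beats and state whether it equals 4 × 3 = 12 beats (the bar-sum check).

1) 0.0ms=0b +252.101ms=3/7b
2) 252.101ms=3/7b +252.101ms=3/7b
3) 504.202ms=6/7b +252.101ms=3/7b
4) 756.303ms=9/7b +252.101ms=3/7b
5) 1008.403ms=12/7b +252.101ms=3/7b
6) 1260.504ms=15/7b +252.101ms=3/7b
7) 1512.605ms=18/7b +252.101ms=3/7b
8) 1764.706ms=3b +220.588ms=3/8b
9) 1985.294ms=27/8b +220.588ms=3/8b
10) 2205.882ms=15/4b +1323.529ms=9/4b
11) 3529.412ms=6b +882.353ms=3/2b
12) 4411.765ms=15/2b +220.588ms=3/8b
13) 4632.353ms=63/8b +441.176ms=3/4b
14) 5073.529ms=69/8b +220.588ms=3/8b
15) 5294.118ms=9b +352.941ms=3/5b
16) 5647.059ms=48/5b +352.941ms=3/5b
17) 6000.0ms=51/5b +352.941ms=3/5b
18) 6352.941ms=54/5b +352.941ms=3/5b
19) 6705.882ms=57/5b +352.941ms=3/5b
Σ=12b of 12 (102bpm 3/4) — PASS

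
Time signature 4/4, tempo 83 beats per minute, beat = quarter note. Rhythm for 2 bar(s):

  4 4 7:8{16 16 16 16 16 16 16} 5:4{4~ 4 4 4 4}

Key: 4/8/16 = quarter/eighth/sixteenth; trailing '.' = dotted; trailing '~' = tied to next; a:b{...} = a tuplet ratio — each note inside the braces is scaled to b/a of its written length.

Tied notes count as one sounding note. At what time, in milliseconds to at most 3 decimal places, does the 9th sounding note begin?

note 9 onset = 26/7b = 2685.026ms

1. 0.0ms @ 0 + 722.892ms (1)
2. 722.892ms @ 1 + 722.892ms (1)
3. 1445.783ms @ 2 + 206.54ms (2/7)
4. 1652.324ms @ 16/7 + 206.54ms (2/7)
5. 1858.864ms @ 18/7 + 206.54ms (2/7)
6. 2065.404ms @ 20/7 + 206.54ms (2/7)
7. 2271.945ms @ 22/7 + 206.54ms (2/7)
8. 2478.485ms @ 24/7 + 206.54ms (2/7)
9. 2685.026ms @ 26/7 + 206.54ms (2/7)
10. 2891.566ms @ 4 + 1156.627ms (8/5)
11. 4048.193ms @ 28/5 + 578.313ms (4/5)
12. 4626.506ms @ 32/5 + 578.313ms (4/5)
13. 5204.819ms @ 36/5 + 578.313ms (4/5)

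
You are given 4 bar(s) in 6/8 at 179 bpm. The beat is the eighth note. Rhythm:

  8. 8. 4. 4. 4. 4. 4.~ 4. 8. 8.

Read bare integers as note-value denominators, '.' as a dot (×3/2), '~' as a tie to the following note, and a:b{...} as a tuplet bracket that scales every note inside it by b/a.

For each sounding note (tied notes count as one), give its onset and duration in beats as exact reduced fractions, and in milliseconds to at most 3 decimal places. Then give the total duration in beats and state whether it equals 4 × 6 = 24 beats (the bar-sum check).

1) 0.0ms=0b +502.793ms=3/2b
2) 502.793ms=3/2b +502.793ms=3/2b
3) 1005.587ms=3b +1005.587ms=3b
4) 2011.173ms=6b +1005.587ms=3b
5) 3016.76ms=9b +1005.587ms=3b
6) 4022.346ms=12b +1005.587ms=3b
7) 5027.933ms=15b +2011.173ms=6b
8) 7039.106ms=21b +502.793ms=3/2b
9) 7541.899ms=45/2b +502.793ms=3/2b
Σ=24b of 24 (179bpm 6/8) — PASS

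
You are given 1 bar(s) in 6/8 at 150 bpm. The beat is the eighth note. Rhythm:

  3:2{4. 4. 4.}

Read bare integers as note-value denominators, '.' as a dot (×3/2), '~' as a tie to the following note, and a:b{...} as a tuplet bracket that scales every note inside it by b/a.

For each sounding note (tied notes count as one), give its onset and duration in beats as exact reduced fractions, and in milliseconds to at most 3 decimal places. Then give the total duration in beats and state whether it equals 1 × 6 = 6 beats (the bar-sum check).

1) 0.0ms=0b +800.0ms=2b
2) 800.0ms=2b +800.0ms=2b
3) 1600.0ms=4b +800.0ms=2b
Σ=6b of 6 (150bpm 6/8) — PASS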